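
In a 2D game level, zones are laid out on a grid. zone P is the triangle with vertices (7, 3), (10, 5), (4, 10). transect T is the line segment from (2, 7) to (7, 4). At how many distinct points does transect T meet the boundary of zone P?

1

The segment meets the boundary at (6.423,4.346).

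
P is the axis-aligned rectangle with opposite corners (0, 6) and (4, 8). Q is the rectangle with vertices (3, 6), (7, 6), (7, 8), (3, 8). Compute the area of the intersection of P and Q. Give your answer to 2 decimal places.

2.00

|P∩Q|: x∈[3,4], y∈[6,8] → 1·2 = 2.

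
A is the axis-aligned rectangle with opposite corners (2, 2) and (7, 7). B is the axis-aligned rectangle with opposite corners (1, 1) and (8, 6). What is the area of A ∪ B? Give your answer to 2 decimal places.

40.00

By inclusion–exclusion:
Individual areas: |A| = 25, |B| = 35.
|A∩B|: x∈[2,7], y∈[2,6] → 5·4 = 20.
|A ∪ B| = 60 − 20 = 40.00.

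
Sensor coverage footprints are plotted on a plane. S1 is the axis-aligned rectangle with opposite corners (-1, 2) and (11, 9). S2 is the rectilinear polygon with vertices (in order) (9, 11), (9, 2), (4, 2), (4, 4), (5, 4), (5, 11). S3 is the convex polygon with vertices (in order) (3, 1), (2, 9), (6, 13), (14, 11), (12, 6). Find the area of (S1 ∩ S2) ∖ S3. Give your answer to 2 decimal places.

4.90

|S1 ∩ S2| = 30.
|(S1 ∩ S2) ∩ S3| = 25.1.
|(S1 ∩ S2) ∖ S3| = 30 − 25.1 = 4.90.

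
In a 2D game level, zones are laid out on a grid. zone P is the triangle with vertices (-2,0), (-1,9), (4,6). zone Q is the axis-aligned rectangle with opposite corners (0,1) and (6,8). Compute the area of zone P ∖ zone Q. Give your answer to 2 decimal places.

|zone P| = 24, |zone P∩zone Q| = 12.6667.
|zone P ∖ zone Q| = |zone P| − |zone P∩zone Q| = 24 − 12.6667 = 11.33.

11.33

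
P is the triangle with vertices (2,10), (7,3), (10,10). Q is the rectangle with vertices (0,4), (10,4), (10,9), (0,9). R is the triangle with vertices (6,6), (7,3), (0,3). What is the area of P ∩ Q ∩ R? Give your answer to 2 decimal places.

The intersection is the polygon with vertices (6.286,4), (5.158,5.579), (6,6), (6.667,4).
By the shoelace formula its area is 1.28.

1.28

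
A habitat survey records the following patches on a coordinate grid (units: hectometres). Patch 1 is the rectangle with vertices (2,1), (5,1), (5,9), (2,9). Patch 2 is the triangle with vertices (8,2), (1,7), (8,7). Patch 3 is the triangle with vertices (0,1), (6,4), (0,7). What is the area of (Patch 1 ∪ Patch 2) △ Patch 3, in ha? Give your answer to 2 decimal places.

38.48

|Patch 1 ∪ Patch 2| = 36.1429.
|(Patch 1 ∪ Patch 2) ∩ Patch 3| = 7.8298.
|(Patch 1 ∪ Patch 2) △ Patch 3| = 36.1429 + 18 − 15.6597 = 38.48.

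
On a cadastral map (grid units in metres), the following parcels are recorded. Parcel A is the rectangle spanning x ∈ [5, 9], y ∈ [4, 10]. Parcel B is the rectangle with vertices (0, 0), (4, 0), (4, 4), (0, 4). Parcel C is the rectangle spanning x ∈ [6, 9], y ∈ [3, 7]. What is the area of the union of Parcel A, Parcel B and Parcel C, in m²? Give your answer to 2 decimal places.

By inclusion–exclusion:
Individual areas: |Parcel A| = 24, |Parcel B| = 16, |Parcel C| = 12.
|Parcel A∩Parcel B| = 0 (no overlap).
|Parcel A∩Parcel C|: x∈[6,9], y∈[4,7] → 3·3 = 9.
|Parcel B∩Parcel C| = 0 (no overlap).
|Parcel A∩Parcel B∩Parcel C| = 0.
|Parcel A ∪ Parcel B ∪ Parcel C| = 52 − 9 + 0 = 43.00.

43.00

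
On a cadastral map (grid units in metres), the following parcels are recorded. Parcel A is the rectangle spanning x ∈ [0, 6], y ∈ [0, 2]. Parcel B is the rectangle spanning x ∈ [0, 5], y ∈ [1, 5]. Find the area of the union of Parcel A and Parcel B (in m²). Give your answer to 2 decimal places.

By inclusion–exclusion:
Individual areas: |Parcel A| = 12, |Parcel B| = 20.
|Parcel A∩Parcel B|: x∈[0,5], y∈[1,2] → 5·1 = 5.
|Parcel A ∪ Parcel B| = 32 − 5 = 27.00.

27.00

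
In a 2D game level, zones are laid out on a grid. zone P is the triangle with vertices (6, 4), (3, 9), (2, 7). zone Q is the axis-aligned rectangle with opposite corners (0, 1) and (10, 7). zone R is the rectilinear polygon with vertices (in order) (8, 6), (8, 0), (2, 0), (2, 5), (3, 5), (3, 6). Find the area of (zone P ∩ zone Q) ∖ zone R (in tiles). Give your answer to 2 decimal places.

|zone P ∩ zone Q| = 3.3.
|(zone P ∩ zone Q) ∩ zone R| = 1.4667.
|(zone P ∩ zone Q) ∖ zone R| = 3.3 − 1.4667 = 1.83.

1.83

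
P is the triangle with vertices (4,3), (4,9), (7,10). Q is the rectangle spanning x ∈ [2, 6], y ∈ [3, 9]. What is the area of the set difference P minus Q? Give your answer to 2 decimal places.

1.67

|P| = 9, |P∩Q| = 7.3333.
|P ∖ Q| = |P| − |P∩Q| = 9 − 7.3333 = 1.67.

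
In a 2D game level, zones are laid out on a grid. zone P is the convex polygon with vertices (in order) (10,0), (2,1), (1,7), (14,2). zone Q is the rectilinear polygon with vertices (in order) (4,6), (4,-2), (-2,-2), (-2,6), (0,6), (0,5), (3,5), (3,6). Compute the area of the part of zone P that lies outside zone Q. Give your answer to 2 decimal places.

|zone P| = 46.5, |zone P∩zone Q| = 10.5526.
|zone P ∖ zone Q| = |zone P| − |zone P∩zone Q| = 46.5 − 10.5526 = 35.95.

35.95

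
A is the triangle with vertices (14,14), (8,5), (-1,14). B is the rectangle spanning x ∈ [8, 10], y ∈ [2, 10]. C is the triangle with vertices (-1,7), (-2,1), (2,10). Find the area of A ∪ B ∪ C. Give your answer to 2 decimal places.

By inclusion–exclusion:
Individual areas: |A| = 67.5, |B| = 16, |C| = 7.5.
|A∩B| = 7.
|A∩C| = 0.
|B∩C| = 0.
|A∩B∩C| = 0.
|A ∪ B ∪ C| = 91 − 7 + 0 = 84.00.

84.00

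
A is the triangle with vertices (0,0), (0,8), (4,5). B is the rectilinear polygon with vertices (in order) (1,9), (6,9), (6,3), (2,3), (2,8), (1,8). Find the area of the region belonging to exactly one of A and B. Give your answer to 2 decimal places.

|A| = 16, |B| = 25, |A∩B| = 3.9.
|A △ B| = |A| + |B| − 2·|A∩B| = 16 + 25 − 7.8 = 33.20.

33.20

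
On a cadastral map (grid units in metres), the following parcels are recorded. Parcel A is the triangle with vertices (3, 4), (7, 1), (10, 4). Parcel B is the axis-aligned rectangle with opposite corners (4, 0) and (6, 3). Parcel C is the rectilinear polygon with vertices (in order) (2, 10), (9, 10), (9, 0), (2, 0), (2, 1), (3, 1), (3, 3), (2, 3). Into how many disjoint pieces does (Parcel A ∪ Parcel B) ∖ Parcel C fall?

1

(Parcel A ∪ Parcel B) ∖ Parcel C is a single connected region.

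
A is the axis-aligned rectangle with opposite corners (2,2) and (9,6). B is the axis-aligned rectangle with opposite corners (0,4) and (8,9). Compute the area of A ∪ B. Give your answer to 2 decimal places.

By inclusion–exclusion:
Individual areas: |A| = 28, |B| = 40.
|A∩B|: x∈[2,8], y∈[4,6] → 6·2 = 12.
|A ∪ B| = 68 − 12 = 56.00.

56.00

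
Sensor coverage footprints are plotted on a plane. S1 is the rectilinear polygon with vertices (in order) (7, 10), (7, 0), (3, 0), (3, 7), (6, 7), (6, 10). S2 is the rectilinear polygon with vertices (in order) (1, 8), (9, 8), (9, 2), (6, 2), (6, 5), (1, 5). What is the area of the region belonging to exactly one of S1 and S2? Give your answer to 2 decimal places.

40.00

|S1| = 31, |S2| = 33, |S1∩S2| = 12.
|S1 △ S2| = |S1| + |S2| − 2·|S1∩S2| = 31 + 33 − 24 = 40.00.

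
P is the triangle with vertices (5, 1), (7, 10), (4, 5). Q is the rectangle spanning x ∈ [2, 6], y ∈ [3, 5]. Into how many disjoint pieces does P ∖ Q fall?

P ∖ Q splits into 2 disjoint pieces (area 0.9444, area 4.7222).

2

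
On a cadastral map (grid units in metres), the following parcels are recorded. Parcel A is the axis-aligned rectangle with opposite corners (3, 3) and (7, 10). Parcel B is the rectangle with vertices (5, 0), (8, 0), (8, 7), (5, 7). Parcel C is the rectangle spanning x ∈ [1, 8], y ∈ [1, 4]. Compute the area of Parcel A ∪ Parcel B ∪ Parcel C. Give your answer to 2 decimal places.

51.00

By inclusion–exclusion:
Individual areas: |Parcel A| = 28, |Parcel B| = 21, |Parcel C| = 21.
|Parcel A∩Parcel B|: x∈[5,7], y∈[3,7] → 2·4 = 8.
|Parcel A∩Parcel C|: x∈[3,7], y∈[3,4] → 4·1 = 4.
|Parcel B∩Parcel C|: x∈[5,8], y∈[1,4] → 3·3 = 9.
|Parcel A∩Parcel B∩Parcel C| = 2.
|Parcel A ∪ Parcel B ∪ Parcel C| = 70 − 21 + 2 = 51.00.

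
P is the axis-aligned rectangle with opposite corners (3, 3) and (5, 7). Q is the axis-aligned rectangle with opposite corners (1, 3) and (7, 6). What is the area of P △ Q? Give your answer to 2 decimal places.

|P∩Q|: x∈[3,5], y∈[3,6] → 2·3 = 6.
|P △ Q| = |P| + |Q| − 2·|P∩Q| = 8 + 18 − 12 = 14.00.

14.00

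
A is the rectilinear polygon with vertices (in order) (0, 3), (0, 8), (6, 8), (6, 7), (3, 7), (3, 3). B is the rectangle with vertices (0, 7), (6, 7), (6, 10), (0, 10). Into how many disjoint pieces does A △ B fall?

A △ B splits into 2 disjoint pieces (area 12, area 12).

2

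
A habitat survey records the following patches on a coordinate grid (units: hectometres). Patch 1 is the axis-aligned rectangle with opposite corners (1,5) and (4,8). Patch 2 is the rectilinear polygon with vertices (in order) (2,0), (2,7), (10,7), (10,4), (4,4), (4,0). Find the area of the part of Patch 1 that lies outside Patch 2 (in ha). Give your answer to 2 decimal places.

|Patch 1| = 9, |Patch 1∩Patch 2| = 4.
|Patch 1 ∖ Patch 2| = |Patch 1| − |Patch 1∩Patch 2| = 9 − 4 = 5.00.

5.00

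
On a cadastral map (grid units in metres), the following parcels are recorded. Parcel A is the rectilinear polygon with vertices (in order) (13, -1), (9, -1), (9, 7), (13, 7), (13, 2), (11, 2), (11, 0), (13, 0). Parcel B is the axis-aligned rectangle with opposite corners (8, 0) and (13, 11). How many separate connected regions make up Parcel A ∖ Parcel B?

Parcel A ∖ Parcel B is a single connected region.

1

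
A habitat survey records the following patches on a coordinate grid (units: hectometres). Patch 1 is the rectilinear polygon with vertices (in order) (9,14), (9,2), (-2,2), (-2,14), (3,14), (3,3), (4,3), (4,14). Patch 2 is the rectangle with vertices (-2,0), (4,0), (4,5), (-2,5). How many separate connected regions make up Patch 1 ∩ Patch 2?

1

Patch 1 ∩ Patch 2 is a single connected region.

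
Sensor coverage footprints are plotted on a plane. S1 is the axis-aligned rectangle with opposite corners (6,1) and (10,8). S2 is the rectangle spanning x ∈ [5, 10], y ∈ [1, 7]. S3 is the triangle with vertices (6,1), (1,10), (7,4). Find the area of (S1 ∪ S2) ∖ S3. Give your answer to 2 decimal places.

28.40

|S1 ∪ S2| = 34.
|(S1 ∪ S2) ∩ S3| = 5.6.
|(S1 ∪ S2) ∖ S3| = 34 − 5.6 = 28.40.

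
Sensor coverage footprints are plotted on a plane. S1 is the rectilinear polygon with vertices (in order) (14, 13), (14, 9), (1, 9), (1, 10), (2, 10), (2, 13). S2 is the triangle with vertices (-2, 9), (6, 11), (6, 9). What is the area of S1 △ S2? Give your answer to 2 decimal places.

43.25

|S1| = 49, |S2| = 8, |S1∩S2| = 6.875.
|S1 △ S2| = |S1| + |S2| − 2·|S1∩S2| = 49 + 8 − 13.75 = 43.25.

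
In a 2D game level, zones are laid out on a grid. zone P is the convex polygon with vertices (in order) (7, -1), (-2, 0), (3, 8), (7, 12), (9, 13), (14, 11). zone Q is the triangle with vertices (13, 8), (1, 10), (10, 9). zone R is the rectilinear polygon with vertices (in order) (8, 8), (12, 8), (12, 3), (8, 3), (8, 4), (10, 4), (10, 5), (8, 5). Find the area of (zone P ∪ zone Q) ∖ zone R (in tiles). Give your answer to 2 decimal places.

102.97

|zone P ∪ zone Q| = 114.8786.
|(zone P ∪ zone Q) ∩ zone R| = 11.9107.
|(zone P ∪ zone Q) ∖ zone R| = 114.8786 − 11.9107 = 102.97.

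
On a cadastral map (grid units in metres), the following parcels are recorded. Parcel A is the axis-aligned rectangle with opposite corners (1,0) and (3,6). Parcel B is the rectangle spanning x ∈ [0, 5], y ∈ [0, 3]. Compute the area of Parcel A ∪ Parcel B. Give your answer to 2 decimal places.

By inclusion–exclusion:
Individual areas: |Parcel A| = 12, |Parcel B| = 15.
|Parcel A∩Parcel B|: x∈[1,3], y∈[0,3] → 2·3 = 6.
|Parcel A ∪ Parcel B| = 27 − 6 = 21.00.

21.00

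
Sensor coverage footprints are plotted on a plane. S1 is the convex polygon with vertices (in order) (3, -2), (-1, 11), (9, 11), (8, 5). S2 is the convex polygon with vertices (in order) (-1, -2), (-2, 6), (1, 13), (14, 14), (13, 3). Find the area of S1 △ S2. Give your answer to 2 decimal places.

|S1| = 76.5, |S2| = 186.5, |S1∩S2| = 74.3516.
|S1 △ S2| = |S1| + |S2| − 2·|S1∩S2| = 76.5 + 186.5 − 148.7033 = 114.30.

114.30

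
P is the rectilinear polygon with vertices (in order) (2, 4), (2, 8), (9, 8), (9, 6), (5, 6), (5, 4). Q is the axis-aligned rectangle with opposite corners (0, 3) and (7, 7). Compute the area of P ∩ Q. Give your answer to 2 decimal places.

The intersection is the polygon with vertices (2,7), (7,7), (7,6), (5,6), (5,4), (2,4).
By the shoelace formula its area is 11.00.

11.00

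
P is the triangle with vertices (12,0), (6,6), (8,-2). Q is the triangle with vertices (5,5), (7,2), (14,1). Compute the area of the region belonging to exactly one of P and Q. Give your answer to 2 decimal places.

|P| = 18, |Q| = 9.5, |P∩Q| = 5.1656.
|P △ Q| = |P| + |Q| − 2·|P∩Q| = 18 + 9.5 − 10.3312 = 17.17.

17.17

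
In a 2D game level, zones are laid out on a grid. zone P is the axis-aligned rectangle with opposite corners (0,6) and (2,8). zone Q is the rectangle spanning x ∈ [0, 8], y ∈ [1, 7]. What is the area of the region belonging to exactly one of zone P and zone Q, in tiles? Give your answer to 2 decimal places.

48.00

|zone P∩zone Q|: x∈[0,2], y∈[6,7] → 2·1 = 2.
|zone P △ zone Q| = |zone P| + |zone Q| − 2·|zone P∩zone Q| = 4 + 48 − 4 = 48.00.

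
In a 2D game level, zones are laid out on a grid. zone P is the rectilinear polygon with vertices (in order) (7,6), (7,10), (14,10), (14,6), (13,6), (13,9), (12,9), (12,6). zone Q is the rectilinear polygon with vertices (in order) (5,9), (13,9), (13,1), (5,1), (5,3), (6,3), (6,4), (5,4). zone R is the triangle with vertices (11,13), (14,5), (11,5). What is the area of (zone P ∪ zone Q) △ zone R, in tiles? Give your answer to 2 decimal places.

|zone P ∪ zone Q| = 73.
|(zone P ∪ zone Q) ∩ zone R| = 9.5.
|(zone P ∪ zone Q) △ zone R| = 73 + 12 − 19 = 66.00.

66.00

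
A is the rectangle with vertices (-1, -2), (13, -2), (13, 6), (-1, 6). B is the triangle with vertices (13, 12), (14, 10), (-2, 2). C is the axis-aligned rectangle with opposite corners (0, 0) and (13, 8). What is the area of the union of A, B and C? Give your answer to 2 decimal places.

149.08

By inclusion–exclusion:
Individual areas: |A| = 112, |B| = 20, |C| = 104.
|A∩B| = 3.9167.
|A∩C|: x∈[0,13], y∈[0,6] → 13·6 = 78.
|B∩C| = 8.6667.
|A∩B∩C| = 3.6667.
|A ∪ B ∪ C| = 236 − 90.5833 + 3.6667 = 149.08.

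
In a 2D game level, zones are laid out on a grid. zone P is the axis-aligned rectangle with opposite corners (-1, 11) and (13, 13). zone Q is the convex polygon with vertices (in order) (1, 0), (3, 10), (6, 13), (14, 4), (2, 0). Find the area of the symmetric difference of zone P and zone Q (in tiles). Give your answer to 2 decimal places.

108.94

|zone P| = 28, |zone Q| = 88.5, |zone P∩zone Q| = 3.7778.
|zone P △ zone Q| = |zone P| + |zone Q| − 2·|zone P∩zone Q| = 28 + 88.5 − 7.5556 = 108.94.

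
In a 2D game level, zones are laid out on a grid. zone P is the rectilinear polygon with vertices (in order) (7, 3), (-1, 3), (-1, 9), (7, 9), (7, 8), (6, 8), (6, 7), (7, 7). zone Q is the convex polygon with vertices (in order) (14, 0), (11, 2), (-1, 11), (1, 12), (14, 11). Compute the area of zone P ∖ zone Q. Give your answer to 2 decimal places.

|zone P| = 47, |zone P∩zone Q| = 9.6667.
|zone P ∖ zone Q| = |zone P| − |zone P∩zone Q| = 47 − 9.6667 = 37.33.

37.33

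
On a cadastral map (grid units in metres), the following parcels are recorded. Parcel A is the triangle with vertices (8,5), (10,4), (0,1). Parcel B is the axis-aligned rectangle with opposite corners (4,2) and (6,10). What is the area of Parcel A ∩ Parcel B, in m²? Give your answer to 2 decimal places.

2.00

The intersection is the polygon with vertices (4,2.2), (4,3), (6,4), (6,2.8).
By the shoelace formula its area is 2.00.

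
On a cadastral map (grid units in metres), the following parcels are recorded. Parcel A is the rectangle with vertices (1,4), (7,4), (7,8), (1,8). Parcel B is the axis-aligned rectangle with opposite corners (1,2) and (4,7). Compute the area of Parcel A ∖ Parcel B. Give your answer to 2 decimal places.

|Parcel A∩Parcel B|: x∈[1,4], y∈[4,7] → 3·3 = 9.
|Parcel A| = 24.
|Parcel A ∖ Parcel B| = |Parcel A| − |Parcel A∩Parcel B| = 24 − 9 = 15.00.

15.00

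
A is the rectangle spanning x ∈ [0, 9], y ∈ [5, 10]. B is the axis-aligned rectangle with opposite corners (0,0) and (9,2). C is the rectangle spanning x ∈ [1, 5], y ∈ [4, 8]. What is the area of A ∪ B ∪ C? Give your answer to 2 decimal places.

67.00

By inclusion–exclusion:
Individual areas: |A| = 45, |B| = 18, |C| = 16.
|A∩B| = 0 (no overlap).
|A∩C|: x∈[1,5], y∈[5,8] → 4·3 = 12.
|B∩C| = 0 (no overlap).
|A∩B∩C| = 0.
|A ∪ B ∪ C| = 79 − 12 + 0 = 67.00.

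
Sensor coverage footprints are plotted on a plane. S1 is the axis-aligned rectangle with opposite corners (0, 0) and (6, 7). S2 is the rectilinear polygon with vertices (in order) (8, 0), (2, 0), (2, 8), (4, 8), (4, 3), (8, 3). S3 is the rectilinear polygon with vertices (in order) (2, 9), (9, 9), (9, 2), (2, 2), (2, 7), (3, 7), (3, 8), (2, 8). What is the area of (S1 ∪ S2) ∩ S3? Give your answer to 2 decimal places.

|S1 ∪ S2| = 50.
|(S1 ∪ S2) ∩ S3| = 23.00.

23.00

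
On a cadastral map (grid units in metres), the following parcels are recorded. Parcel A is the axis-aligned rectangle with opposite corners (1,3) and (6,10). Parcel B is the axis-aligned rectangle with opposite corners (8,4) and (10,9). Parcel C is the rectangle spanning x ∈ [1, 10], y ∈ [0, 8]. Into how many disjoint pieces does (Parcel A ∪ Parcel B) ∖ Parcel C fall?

2

(Parcel A ∪ Parcel B) ∖ Parcel C splits into 2 disjoint pieces (area 10, area 2).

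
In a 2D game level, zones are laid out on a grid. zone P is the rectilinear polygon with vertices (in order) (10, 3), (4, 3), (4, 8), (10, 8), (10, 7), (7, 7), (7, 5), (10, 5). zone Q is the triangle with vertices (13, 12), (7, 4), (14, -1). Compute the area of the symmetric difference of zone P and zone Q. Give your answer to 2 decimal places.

56.40

|zone P| = 24, |zone Q| = 43, |zone P∩zone Q| = 5.3.
|zone P △ zone Q| = |zone P| + |zone Q| − 2·|zone P∩zone Q| = 24 + 43 − 10.6 = 56.40.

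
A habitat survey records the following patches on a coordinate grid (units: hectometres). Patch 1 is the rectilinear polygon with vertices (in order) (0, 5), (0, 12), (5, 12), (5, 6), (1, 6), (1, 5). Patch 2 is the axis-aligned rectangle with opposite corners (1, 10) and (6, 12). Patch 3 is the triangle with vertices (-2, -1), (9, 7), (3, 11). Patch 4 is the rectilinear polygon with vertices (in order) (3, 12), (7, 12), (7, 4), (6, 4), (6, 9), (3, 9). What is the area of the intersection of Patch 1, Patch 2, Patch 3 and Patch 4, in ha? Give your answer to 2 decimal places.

0.75

The intersection is the polygon with vertices (4.5,10), (3,10), (3,11).
By the shoelace formula its area is 0.75.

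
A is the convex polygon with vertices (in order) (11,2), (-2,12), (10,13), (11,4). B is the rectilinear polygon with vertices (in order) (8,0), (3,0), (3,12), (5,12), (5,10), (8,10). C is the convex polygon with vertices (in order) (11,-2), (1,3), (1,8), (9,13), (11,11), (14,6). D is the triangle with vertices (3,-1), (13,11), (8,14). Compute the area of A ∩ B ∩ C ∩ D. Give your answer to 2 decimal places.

9.67

The intersection is the polygon with vertices (8,10), (8,5), (7.648,4.578), (5.429,6.286), (6.667,10).
By the shoelace formula its area is 9.67.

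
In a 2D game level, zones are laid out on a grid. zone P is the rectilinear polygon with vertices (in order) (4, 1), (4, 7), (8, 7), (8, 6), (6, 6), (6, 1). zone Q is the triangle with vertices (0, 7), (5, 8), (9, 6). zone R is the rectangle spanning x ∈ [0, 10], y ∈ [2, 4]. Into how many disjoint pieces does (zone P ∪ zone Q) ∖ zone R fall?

2

(zone P ∪ zone Q) ∖ zone R splits into 2 disjoint pieces (area 12.5833, area 2).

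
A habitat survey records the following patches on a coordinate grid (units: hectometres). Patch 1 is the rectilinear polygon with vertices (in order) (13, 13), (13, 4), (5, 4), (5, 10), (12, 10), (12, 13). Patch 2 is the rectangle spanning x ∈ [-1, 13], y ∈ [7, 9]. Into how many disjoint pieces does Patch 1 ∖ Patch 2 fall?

2

Patch 1 ∖ Patch 2 splits into 2 disjoint pieces (area 11, area 24).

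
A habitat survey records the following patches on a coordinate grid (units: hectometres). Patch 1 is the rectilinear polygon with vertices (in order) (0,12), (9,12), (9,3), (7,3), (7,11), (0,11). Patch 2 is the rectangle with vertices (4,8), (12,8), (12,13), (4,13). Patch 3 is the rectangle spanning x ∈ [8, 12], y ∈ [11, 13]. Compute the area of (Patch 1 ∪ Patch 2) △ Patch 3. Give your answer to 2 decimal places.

46.00

|Patch 1 ∪ Patch 2| = 54.
|(Patch 1 ∪ Patch 2) ∩ Patch 3| = 8.
|(Patch 1 ∪ Patch 2) △ Patch 3| = 54 + 8 − 16 = 46.00.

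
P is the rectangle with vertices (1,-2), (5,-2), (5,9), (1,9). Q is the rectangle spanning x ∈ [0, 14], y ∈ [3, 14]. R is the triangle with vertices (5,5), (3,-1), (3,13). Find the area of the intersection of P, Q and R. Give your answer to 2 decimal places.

9.33

The intersection is the polygon with vertices (4,9), (5,5), (4.333,3), (3,3), (3,9).
By the shoelace formula its area is 9.33.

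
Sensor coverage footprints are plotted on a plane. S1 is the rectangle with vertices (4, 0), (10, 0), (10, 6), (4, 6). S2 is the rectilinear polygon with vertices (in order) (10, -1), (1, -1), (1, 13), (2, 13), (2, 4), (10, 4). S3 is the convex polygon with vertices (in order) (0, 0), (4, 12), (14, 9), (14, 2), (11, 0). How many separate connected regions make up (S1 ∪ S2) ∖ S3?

(S1 ∪ S2) ∖ S3 splits into 2 disjoint pieces (area 9, area 8.5).

2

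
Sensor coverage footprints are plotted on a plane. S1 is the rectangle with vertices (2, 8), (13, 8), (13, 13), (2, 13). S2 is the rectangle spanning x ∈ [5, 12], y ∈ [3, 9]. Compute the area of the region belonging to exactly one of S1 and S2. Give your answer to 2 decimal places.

83.00

|S1∩S2|: x∈[5,12], y∈[8,9] → 7·1 = 7.
|S1 △ S2| = |S1| + |S2| − 2·|S1∩S2| = 55 + 42 − 14 = 83.00.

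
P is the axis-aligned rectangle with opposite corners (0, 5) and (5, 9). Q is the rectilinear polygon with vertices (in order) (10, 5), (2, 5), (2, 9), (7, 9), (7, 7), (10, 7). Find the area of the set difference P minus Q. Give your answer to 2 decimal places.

|P| = 20, |P∩Q| = 12.
|P ∖ Q| = |P| − |P∩Q| = 20 − 12 = 8.00.

8.00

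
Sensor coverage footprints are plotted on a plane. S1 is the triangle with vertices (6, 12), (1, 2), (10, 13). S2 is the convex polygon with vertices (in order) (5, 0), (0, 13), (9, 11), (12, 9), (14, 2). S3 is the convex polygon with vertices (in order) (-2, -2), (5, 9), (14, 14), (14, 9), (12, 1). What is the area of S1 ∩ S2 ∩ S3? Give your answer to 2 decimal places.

6.84

The intersection is the polygon with vertices (3.198,4.686), (2.842,5.61), (5,9), (8.167,10.759).
By the shoelace formula its area is 6.84.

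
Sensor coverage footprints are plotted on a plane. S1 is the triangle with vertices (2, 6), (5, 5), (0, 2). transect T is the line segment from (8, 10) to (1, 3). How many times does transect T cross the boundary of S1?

The segment meets the boundary at (3.5,5.5).

1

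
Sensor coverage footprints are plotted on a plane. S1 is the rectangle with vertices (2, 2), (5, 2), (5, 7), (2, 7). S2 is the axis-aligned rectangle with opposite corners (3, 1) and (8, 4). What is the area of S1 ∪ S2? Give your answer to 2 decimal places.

By inclusion–exclusion:
Individual areas: |S1| = 15, |S2| = 15.
|S1∩S2|: x∈[3,5], y∈[2,4] → 2·2 = 4.
|S1 ∪ S2| = 30 − 4 = 26.00.

26.00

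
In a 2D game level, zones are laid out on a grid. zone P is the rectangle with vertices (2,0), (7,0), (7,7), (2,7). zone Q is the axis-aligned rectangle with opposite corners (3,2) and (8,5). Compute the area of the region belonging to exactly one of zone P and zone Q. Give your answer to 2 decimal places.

|zone P∩zone Q|: x∈[3,7], y∈[2,5] → 4·3 = 12.
|zone P △ zone Q| = |zone P| + |zone Q| − 2·|zone P∩zone Q| = 35 + 15 − 24 = 26.00.

26.00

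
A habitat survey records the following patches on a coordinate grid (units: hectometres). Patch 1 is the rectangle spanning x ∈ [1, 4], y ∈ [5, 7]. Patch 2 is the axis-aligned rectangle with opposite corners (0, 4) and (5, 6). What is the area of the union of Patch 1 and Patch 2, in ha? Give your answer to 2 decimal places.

By inclusion–exclusion:
Individual areas: |Patch 1| = 6, |Patch 2| = 10.
|Patch 1∩Patch 2|: x∈[1,4], y∈[5,6] → 3·1 = 3.
|Patch 1 ∪ Patch 2| = 16 − 3 = 13.00.

13.00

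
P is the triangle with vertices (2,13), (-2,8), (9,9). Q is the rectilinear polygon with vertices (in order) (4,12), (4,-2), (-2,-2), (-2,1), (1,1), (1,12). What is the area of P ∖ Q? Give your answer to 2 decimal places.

|P| = 25.5, |P∩Q| = 10.7299.
|P ∖ Q| = |P| − |P∩Q| = 25.5 − 10.7299 = 14.77.

14.77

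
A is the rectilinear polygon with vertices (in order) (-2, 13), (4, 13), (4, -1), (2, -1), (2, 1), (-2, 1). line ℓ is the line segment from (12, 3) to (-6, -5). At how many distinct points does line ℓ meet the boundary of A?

2

The segment meets the boundary at (3,-1), (4,-0.556).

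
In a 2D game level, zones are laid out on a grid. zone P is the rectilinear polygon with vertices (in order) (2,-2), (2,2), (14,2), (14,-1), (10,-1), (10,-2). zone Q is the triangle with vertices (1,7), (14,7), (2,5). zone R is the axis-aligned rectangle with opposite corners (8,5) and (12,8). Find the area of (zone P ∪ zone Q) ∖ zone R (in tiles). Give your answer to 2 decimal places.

54.33

|zone P ∪ zone Q| = 57.
|(zone P ∪ zone Q) ∩ zone R| = 2.6667.
|(zone P ∪ zone Q) ∖ zone R| = 57 − 2.6667 = 54.33.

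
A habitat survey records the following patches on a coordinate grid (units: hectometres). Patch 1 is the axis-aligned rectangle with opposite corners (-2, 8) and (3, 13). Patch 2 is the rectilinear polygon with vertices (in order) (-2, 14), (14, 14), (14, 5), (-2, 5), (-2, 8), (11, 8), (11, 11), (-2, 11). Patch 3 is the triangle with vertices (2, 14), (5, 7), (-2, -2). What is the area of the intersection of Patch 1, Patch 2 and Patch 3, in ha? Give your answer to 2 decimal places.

2.62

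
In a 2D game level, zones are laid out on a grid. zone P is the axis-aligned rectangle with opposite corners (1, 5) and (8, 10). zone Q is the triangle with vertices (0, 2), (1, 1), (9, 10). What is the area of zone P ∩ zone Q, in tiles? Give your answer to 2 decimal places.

The intersection is the polygon with vertices (8,8.875), (4.556,5), (3.375,5), (8,9.111).
By the shoelace formula its area is 2.83.

2.83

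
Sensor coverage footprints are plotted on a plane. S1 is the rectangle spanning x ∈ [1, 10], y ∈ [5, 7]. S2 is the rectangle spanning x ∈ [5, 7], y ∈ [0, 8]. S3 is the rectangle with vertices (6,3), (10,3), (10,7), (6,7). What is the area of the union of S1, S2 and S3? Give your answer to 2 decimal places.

By inclusion–exclusion:
Individual areas: |S1| = 18, |S2| = 16, |S3| = 16.
|S1∩S2|: x∈[5,7], y∈[5,7] → 2·2 = 4.
|S1∩S3|: x∈[6,10], y∈[5,7] → 4·2 = 8.
|S2∩S3|: x∈[6,7], y∈[3,7] → 1·4 = 4.
|S1∩S2∩S3| = 2.
|S1 ∪ S2 ∪ S3| = 50 − 16 + 2 = 36.00.

36.00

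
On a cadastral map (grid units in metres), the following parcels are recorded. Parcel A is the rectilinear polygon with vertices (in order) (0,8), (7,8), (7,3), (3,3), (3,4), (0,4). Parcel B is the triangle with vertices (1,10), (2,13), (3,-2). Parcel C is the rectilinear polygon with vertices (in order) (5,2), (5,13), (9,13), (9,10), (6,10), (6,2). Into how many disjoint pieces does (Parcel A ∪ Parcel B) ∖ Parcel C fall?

(Parcel A ∪ Parcel B) ∖ Parcel C splits into 2 disjoint pieces (area 27.8, area 5).

2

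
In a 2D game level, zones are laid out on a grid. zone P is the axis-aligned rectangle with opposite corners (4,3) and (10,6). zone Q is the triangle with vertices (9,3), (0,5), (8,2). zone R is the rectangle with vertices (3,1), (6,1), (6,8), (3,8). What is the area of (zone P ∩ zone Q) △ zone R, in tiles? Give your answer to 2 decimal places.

20.56

|zone P ∩ zone Q| = 2.4444.
|(zone P ∩ zone Q) ∩ zone R| = 1.4444.
|(zone P ∩ zone Q) △ zone R| = 2.4444 + 21 − 2.8889 = 20.56.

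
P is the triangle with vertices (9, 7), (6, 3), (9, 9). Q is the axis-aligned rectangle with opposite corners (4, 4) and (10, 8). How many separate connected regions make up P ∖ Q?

P ∖ Q splits into 2 disjoint pieces (area 0.125, area 0.25).

2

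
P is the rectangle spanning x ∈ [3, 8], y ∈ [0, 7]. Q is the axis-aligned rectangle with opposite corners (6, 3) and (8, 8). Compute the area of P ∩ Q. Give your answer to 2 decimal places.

|P∩Q|: x∈[6,8], y∈[3,7] → 2·4 = 8.

8.00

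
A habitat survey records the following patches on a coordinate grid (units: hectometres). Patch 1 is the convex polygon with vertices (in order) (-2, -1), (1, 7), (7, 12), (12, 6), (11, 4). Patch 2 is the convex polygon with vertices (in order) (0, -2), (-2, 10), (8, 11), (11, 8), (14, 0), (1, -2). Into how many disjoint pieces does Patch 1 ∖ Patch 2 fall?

Patch 1 ∖ Patch 2 splits into 3 disjoint pieces (area 2.4951, area 1.2904, area 0.1039).

3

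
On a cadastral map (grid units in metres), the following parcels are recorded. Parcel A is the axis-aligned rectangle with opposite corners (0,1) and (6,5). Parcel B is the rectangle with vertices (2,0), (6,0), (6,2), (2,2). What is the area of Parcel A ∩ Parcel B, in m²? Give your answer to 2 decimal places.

4.00

|Parcel A∩Parcel B|: x∈[2,6], y∈[1,2] → 4·1 = 4.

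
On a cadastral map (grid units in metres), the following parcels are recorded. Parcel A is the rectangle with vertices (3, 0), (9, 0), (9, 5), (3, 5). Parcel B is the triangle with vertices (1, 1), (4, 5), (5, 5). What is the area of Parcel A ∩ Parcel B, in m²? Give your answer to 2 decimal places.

1.33

The intersection is the polygon with vertices (5,5), (3,3), (3,3.667), (4,5).
By the shoelace formula its area is 1.33.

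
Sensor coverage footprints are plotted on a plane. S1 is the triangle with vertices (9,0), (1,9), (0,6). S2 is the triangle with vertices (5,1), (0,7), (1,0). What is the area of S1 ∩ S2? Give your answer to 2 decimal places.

0.79

The intersection is the polygon with vertices (0.238,6.714), (1.875,4.75), (0.158,5.895), (0.1,6.3).
By the shoelace formula its area is 0.79.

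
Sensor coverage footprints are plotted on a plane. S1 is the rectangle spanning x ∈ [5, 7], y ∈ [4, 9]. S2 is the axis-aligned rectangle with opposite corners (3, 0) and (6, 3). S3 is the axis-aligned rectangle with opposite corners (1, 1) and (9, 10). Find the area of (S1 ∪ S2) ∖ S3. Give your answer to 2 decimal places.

|S1 ∪ S2| = 19.
|(S1 ∪ S2) ∩ S3| = 16.
|(S1 ∪ S2) ∖ S3| = 19 − 16 = 3.00.

3.00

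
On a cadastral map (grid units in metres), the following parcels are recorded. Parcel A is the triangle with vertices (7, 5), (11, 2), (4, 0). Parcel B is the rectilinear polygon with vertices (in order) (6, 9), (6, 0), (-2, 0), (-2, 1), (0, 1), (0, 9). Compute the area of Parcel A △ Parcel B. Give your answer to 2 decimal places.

64.98

|Parcel A| = 14.5, |Parcel B| = 56, |Parcel A∩Parcel B| = 2.7619.
|Parcel A △ Parcel B| = |Parcel A| + |Parcel B| − 2·|Parcel A∩Parcel B| = 14.5 + 56 − 5.5238 = 64.98.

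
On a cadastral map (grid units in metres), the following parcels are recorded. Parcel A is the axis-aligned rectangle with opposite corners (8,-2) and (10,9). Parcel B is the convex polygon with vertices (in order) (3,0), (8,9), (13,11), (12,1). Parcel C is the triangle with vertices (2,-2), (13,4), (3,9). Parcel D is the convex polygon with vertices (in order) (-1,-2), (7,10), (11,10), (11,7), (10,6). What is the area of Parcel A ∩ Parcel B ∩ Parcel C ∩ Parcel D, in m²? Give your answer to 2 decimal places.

1.56

The intersection is the polygon with vertices (8,6.5), (9.593,5.704), (8,4.545).
By the shoelace formula its area is 1.56.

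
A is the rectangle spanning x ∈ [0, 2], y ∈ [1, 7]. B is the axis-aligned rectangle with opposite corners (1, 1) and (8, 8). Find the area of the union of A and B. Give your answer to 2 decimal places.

By inclusion–exclusion:
Individual areas: |A| = 12, |B| = 49.
|A∩B|: x∈[1,2], y∈[1,7] → 1·6 = 6.
|A ∪ B| = 61 − 6 = 55.00.

55.00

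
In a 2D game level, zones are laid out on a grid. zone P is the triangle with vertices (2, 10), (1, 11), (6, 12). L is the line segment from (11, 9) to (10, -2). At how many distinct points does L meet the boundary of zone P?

The segment lies entirely outside zone P and never meets its boundary.

0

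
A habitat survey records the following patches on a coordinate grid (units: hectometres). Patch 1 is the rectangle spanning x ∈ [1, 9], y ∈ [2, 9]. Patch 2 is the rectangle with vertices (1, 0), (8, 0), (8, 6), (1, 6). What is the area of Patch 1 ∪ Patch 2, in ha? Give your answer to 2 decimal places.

70.00

By inclusion–exclusion:
Individual areas: |Patch 1| = 56, |Patch 2| = 42.
|Patch 1∩Patch 2|: x∈[1,8], y∈[2,6] → 7·4 = 28.
|Patch 1 ∪ Patch 2| = 98 − 28 = 70.00.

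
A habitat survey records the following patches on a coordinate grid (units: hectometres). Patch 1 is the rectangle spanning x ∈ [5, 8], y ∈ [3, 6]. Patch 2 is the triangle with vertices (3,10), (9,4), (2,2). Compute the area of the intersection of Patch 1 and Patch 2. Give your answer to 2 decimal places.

The intersection is the polygon with vertices (8,3.714), (5.5,3), (5,3), (5,6), (7,6), (8,5).
By the shoelace formula its area is 7.61.

7.61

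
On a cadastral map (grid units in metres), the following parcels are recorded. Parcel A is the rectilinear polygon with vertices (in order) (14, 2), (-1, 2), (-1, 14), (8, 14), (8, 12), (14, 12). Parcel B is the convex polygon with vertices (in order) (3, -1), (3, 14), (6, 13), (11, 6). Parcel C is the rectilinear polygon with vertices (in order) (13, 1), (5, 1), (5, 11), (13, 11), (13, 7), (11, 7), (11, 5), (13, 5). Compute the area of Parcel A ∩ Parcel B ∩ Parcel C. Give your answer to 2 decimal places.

The intersection is the polygon with vertices (11,6), (6.429,2), (5,2), (5,11), (7.429,11).
By the shoelace formula its area is 35.93.

35.93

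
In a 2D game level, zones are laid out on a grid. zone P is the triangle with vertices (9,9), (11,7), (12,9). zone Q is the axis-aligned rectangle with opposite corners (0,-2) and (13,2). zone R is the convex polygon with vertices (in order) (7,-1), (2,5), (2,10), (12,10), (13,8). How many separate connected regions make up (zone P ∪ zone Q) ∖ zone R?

(zone P ∪ zone Q) ∖ zone R is a single connected region.

1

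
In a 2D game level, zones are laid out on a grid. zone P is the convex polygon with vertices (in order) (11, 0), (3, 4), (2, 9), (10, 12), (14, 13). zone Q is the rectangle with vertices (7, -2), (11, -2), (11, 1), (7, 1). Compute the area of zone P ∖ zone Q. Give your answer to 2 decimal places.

|zone P| = 92, |zone P∩zone Q| = 1.
|zone P ∖ zone Q| = |zone P| − |zone P∩zone Q| = 92 − 1 = 91.00.

91.00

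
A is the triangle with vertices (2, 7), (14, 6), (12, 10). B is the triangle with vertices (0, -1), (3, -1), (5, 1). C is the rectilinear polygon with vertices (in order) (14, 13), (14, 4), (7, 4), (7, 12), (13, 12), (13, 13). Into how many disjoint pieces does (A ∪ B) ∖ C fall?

(A ∪ B) ∖ C splits into 2 disjoint pieces (area 4.7917, area 3).

2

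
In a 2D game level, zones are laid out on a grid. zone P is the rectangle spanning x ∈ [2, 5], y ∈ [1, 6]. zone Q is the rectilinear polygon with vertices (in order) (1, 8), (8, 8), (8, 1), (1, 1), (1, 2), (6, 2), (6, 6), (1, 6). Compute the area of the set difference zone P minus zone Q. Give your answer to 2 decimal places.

|zone P| = 15, |zone P∩zone Q| = 3.
|zone P ∖ zone Q| = |zone P| − |zone P∩zone Q| = 15 − 3 = 12.00.

12.00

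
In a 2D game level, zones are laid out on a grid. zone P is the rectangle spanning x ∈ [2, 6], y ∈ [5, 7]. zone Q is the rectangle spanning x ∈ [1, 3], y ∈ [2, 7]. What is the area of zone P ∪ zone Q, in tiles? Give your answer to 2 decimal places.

16.00

By inclusion–exclusion:
Individual areas: |zone P| = 8, |zone Q| = 10.
|zone P∩zone Q|: x∈[2,3], y∈[5,7] → 1·2 = 2.
|zone P ∪ zone Q| = 18 − 2 = 16.00.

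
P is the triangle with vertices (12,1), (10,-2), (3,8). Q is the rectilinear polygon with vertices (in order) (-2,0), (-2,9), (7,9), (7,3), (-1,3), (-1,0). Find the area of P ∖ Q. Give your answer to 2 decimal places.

15.47

|P| = 20.5, |P∩Q| = 5.0278.
|P ∖ Q| = |P| − |P∩Q| = 20.5 − 5.0278 = 15.47.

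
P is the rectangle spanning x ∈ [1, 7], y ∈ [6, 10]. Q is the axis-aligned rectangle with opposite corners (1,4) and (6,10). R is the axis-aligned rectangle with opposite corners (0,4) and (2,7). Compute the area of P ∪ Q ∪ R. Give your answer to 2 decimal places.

By inclusion–exclusion:
Individual areas: |P| = 24, |Q| = 30, |R| = 6.
|P∩Q|: x∈[1,6], y∈[6,10] → 5·4 = 20.
|P∩R|: x∈[1,2], y∈[6,7] → 1·1 = 1.
|Q∩R|: x∈[1,2], y∈[4,7] → 1·3 = 3.
|P∩Q∩R| = 1.
|P ∪ Q ∪ R| = 60 − 24 + 1 = 37.00.

37.00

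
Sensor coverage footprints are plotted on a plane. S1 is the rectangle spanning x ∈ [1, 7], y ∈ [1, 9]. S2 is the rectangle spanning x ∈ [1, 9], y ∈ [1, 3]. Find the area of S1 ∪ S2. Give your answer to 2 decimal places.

By inclusion–exclusion:
Individual areas: |S1| = 48, |S2| = 16.
|S1∩S2|: x∈[1,7], y∈[1,3] → 6·2 = 12.
|S1 ∪ S2| = 64 − 12 = 52.00.

52.00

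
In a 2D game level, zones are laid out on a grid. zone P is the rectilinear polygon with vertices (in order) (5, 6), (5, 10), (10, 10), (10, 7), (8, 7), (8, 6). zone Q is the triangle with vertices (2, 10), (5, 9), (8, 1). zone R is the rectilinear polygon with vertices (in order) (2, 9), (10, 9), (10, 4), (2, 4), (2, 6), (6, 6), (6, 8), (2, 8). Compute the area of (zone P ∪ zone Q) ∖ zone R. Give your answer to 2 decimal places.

|zone P ∪ zone Q| = 26.8125.
|(zone P ∪ zone Q) ∩ zone R| = 15.3333.
|(zone P ∪ zone Q) ∖ zone R| = 26.8125 − 15.3333 = 11.48.

11.48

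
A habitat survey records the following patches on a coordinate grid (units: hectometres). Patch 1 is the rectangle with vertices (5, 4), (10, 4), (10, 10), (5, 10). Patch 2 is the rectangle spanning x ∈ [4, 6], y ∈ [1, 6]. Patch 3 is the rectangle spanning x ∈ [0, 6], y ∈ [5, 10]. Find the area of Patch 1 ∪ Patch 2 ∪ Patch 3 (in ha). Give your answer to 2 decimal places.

62.00

By inclusion–exclusion:
Individual areas: |Patch 1| = 30, |Patch 2| = 10, |Patch 3| = 30.
|Patch 1∩Patch 2|: x∈[5,6], y∈[4,6] → 1·2 = 2.
|Patch 1∩Patch 3|: x∈[5,6], y∈[5,10] → 1·5 = 5.
|Patch 2∩Patch 3|: x∈[4,6], y∈[5,6] → 2·1 = 2.
|Patch 1∩Patch 2∩Patch 3| = 1.
|Patch 1 ∪ Patch 2 ∪ Patch 3| = 70 − 9 + 1 = 62.00.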